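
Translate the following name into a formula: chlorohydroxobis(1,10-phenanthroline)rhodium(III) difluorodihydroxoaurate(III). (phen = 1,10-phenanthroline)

Cation [Rh…]: ligand charges -2, Rh(III) ⇒ ion charge 1+.
Anion [Au…]: ligand charges -4, Au(III) ⇒ ion charge 1−.
One 1+ cation balances one 1− anion.

[RhCl(OH)(phen)2][AuF2(OH)2]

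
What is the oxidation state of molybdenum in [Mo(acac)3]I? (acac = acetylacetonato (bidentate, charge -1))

1 iodide outside the brackets (-1 each) → the complex ion is 1+.
Ligand charges: 3×acac = -3; sum -3.
Mo + (-3) = 1+ ⇒ Mo is +4.

+4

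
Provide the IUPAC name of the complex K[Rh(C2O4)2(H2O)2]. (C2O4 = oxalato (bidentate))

potassium diaquadioxalatorhodate(III)

The 1 potassium counter-ion carries a total charge of +1, so each complex ion is 1−.
Ligand charges: 2×oxalato (-2 each), 2×aqua (neutral); total -4. So Rh + (-4) = 1−, giving Rh = +3.
The complex ion is anionic, so rhodium takes the -ate form rhodate(III).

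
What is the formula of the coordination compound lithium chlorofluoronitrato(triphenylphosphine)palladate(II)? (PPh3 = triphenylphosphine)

Li[PdClF(NO3)(PPh3)]

Ligands: 1 triphenylphosphine (PPh3, neutral), 1 fluoro (F, -1), 1 nitrato (NO3, -1), 1 chloro (Cl, -1). Ligand charge sum = -3.
Charge balance with lithium (+1) requires 1 complex ion per 1 lithium.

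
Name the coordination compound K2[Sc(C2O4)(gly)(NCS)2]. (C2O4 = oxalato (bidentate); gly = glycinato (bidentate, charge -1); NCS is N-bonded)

The 2 potassium counter-ions carry a total charge of +2, so each complex ion is 2−.
Ligand charges: 1×oxalato (-2 each), 1×glycinato (-1 each), 2×isothiocyanato (-1 each); total -5. So Sc + (-5) = 2−, giving Sc = +3.
Ligands are named alphabetically: glycinato before isothiocyanato before oxalato.
The complex ion is anionic, so scandium takes the -ate form scandate(III).

potassium (glycinato)diisothiocyanatooxalatoscandate(III)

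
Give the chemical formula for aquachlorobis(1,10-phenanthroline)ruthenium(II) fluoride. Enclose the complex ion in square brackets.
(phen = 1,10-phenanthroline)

[RuCl(H2O)(phen)2]F

Ligands: 1 aqua (H2O, neutral), 2 1,10-phenanthroline (phen, neutral), 1 chloro (Cl, -1). Ligand charge sum = -1.
Charge balance with fluoride (-1) requires 1 complex ion per 1 fluoride.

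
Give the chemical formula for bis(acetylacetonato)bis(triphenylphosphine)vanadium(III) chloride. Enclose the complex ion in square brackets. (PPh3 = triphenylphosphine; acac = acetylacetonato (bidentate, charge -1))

[V(acac)2(PPh3)2]Cl

Ligands: 2 triphenylphosphine (PPh3, neutral), 2 acetylacetonato (acac, -1). Ligand charge sum = -2.
With V in oxidation state +3, the complex ion is [V...]^1+.
Charge balance with chloride (-1) requires 1 complex ion per 1 chloride.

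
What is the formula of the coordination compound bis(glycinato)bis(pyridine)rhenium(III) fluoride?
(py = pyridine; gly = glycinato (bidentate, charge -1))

[Re(gly)2(py)2]F

Ligands: 2 pyridine (py, neutral), 2 glycinato (gly, -1). Ligand charge sum = -2.
With Re in oxidation state +3, the complex ion is [Re...]^1+.
Charge balance with fluoride (-1) requires 1 complex ion per 1 fluoride.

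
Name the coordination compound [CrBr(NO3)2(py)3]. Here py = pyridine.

There is no counter-ion, so the complex is neutral overall.
Ligand charges: 2×nitrato (-1 each), 3×pyridine (neutral), 1×bromo (-1 each); total -3. So Cr + (-3) = 0, giving Cr = +3.
Ligands are named alphabetically: bromo before nitrato before pyridine.

bromodinitratotris(pyridine)chromium(III)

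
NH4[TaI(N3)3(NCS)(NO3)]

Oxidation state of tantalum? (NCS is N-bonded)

+5

1 ammonium outside the brackets (+1 each) → the complex ion is 1−.
Ligand charges: 1×NO3 = -1; 1×NCS = -1; 1×I = -1; 3×N3 = -3; sum -6.
Ta + (-6) = 1− ⇒ Ta is +5.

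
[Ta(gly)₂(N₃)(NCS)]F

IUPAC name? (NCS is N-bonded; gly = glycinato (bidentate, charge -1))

The 1 fluoride counter-ion carries a total charge of -1, so each complex ion is 1+.
Ligand charges: 1×isothiocyanato (-1 each), 1×azido (-1 each), 2×glycinato (-1 each); total -4. So Ta + (-4) = 1+, giving Ta = +5.
Ligands are named alphabetically: azido before glycinato before isothiocyanato.

azidobis(glycinato)isothiocyanatotantalum(V) fluoride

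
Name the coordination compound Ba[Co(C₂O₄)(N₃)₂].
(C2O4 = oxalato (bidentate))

The 1 barium counter-ion carries a total charge of +2, so each complex ion is 2−.
Ligand charges: 1×oxalato (-2 each), 2×azido (-1 each); total -4. So Co + (-4) = 2−, giving Co = +2.
Ligands are named alphabetically: azido before oxalato.
The complex ion is anionic, so cobalt takes the -ate form cobaltate(II).

barium diazidooxalatocobaltate(II)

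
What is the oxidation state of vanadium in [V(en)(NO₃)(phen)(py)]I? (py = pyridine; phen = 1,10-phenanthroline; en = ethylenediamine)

1 iodide outside the brackets (-1 each) → the complex ion is 1+.
Ligand charges: 1×py neutral; 1×phen neutral; 1×en neutral; 1×NO3 = -1; sum -1.
V + (-1) = 1+ ⇒ V is +2.

+2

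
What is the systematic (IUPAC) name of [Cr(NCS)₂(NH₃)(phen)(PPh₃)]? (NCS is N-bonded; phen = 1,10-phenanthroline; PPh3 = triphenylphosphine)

There is no counter-ion, so the complex is neutral overall.
Ligand charges: 1×ammine (neutral), 2×isothiocyanato (-1 each), 1×1,10-phenanthroline (neutral), 1×triphenylphosphine (neutral); total -2. So Cr + (-2) = 0, giving Cr = +2.
Ligands are named alphabetically: ammine before isothiocyanato before phenanthroline before triphenylphosphine.

amminediisothiocyanato(1,10-phenanthroline)(triphenylphosphine)chromium(II)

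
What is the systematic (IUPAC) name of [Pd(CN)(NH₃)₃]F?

The 1 fluoride counter-ion carries a total charge of -1, so each complex ion is 1+.
Ligand charges: 3×ammine (neutral), 1×cyano (-1 each); total -1. So Pd + (-1) = 1+, giving Pd = +2.
Ligands are named alphabetically: ammine before cyano.

triamminecyanopalladium(II) fluoride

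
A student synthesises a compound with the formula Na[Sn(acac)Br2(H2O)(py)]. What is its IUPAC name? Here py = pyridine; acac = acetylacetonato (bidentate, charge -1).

The 1 sodium counter-ion carries a total charge of +1, so each complex ion is 1−.
Ligand charges: 1×pyridine (neutral), 1×aqua (neutral), 1×acetylacetonato (-1 each), 2×bromo (-1 each); total -3. So Sn + (-3) = 1−, giving Sn = +2.
Ligands are named alphabetically: acetylacetonato before aqua before bromo before pyridine.
The complex ion is anionic, so tin takes the -ate form stannate(II).

sodium (acetylacetonato)aquadibromo(pyridine)stannate(II)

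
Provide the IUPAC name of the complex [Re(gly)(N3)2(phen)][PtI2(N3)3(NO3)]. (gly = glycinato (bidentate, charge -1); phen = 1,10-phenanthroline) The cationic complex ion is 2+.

diazido(glycinato)(1,10-phenanthroline)rhenium(V) triazidodiiodonitratoplatinate(IV)

The complex cation is given as 2+; its ligand charges sum to -3, so Re = +5.
A 1:1 salt means the anion carries the equal and opposite charge, 2−.
Anion: ligand charges sum to -6; for the ion to be 2−, Pt = +4.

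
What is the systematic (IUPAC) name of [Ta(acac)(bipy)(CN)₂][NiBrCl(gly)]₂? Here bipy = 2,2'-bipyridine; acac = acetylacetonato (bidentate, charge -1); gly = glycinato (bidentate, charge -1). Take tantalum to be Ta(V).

Ta is given as +5; the cation's ligand charges sum to -3, so the complex cation is 2+.
With 2 anions per cation, each anion must be 2/2 = 1−.
Anion: ligand charges sum to -3; for the ion to be 1−, Ni = +2.

(acetylacetonato)(2,2'-bipyridine)dicyanotantalum(V) bromochloro(glycinato)nickelate(II)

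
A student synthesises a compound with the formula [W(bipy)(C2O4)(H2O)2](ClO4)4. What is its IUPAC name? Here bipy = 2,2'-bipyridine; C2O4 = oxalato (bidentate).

The 4 perchlorate counter-ions carry a total charge of -4, so each complex ion is 4+.
Ligand charges: 1×2,2'-bipyridine (neutral), 2×aqua (neutral), 1×oxalato (-2 each); total -2. So W + (-2) = 4+, giving W = +6.
Ligands are named alphabetically: aqua before bipyridine before oxalato.

diaqua(2,2'-bipyridine)oxalatotungsten(VI) perchlorate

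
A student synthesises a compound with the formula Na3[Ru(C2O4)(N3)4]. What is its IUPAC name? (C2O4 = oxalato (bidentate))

sodium tetraazidooxalatoruthenate(III)

The 3 sodium counter-ions carry a total charge of +3, so each complex ion is 3−.
Ligand charges: 4×azido (-1 each), 1×oxalato (-2 each); total -6. So Ru + (-6) = 3−, giving Ru = +3.
Ligands are named alphabetically: azido before oxalato.
The complex ion is anionic, so ruthenium takes the -ate form ruthenate(III).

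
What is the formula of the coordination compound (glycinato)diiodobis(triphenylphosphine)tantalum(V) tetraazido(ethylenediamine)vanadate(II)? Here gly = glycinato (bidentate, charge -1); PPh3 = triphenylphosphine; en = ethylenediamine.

Cation [Ta…]: ligand charges -3, Ta(V) ⇒ ion charge 2+.
Anion [V…]: ligand charges -4, V(II) ⇒ ion charge 2−.
One 2+ cation balances one 2− anion.

[Ta(gly)I2(PPh3)2][V(en)(N3)4]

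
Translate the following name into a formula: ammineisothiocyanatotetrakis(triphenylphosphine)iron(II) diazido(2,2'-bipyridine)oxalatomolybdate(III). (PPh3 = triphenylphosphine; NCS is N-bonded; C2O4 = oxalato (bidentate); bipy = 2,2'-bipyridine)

[Fe(NCS)(NH3)(PPh3)4][Mo(bipy)(C2O4)(N3)2]

Cation [Fe…]: ligand charges -1, Fe(II) ⇒ ion charge 1+.
Anion [Mo…]: ligand charges -4, Mo(III) ⇒ ion charge 1−.
One 1+ cation balances one 1− anion.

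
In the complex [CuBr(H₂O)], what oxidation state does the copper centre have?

No counter-ion: the bracketed complex is neutral.
Ligand charges: 1×Br = -1; 1×H2O neutral; sum -1.
Cu + (-1) = 0 ⇒ Cu is +1.

+1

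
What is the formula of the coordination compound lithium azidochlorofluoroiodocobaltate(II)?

Ligands: 1 fluoro (F, -1), 1 chloro (Cl, -1), 1 azido (N3, -1), 1 iodo (I, -1). Ligand charge sum = -4.
With Co in oxidation state +2, the complex ion is [Co...]^2−.
Charge balance with lithium (+1) requires 1 complex ion per 2 lithium.

Li2[CoClFI(N3)]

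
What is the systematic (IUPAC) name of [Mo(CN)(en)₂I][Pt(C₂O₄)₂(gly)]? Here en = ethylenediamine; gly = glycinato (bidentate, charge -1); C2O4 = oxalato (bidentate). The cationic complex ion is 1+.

cyanobis(ethylenediamine)iodomolybdenum(III) (glycinato)dioxalatoplatinate(IV)

The complex cation is given as 1+; its ligand charges sum to -2, so Mo = +3.
A 1:1 salt means the anion carries the equal and opposite charge, 1−.
Anion: ligand charges sum to -5; for the ion to be 1−, Pt = +4.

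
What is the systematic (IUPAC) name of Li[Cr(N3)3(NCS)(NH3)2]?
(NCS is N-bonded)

lithium diamminetriazidoisothiocyanatochromate(III)

The 1 lithium counter-ion carries a total charge of +1, so each complex ion is 1−.
Ligand charges: 1×isothiocyanato (-1 each), 2×ammine (neutral), 3×azido (-1 each); total -4. So Cr + (-4) = 1−, giving Cr = +3.
The complex ion is anionic, so chromium takes the -ate form chromate(III).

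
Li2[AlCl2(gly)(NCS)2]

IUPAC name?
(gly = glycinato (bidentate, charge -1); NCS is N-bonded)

The 2 lithium counter-ions carry a total charge of +2, so each complex ion is 2−.
Ligand charges: 1×glycinato (-1 each), 2×chloro (-1 each), 2×isothiocyanato (-1 each); total -5. So Al + (-5) = 2−, giving Al = +3.
The complex ion is anionic, so aluminium takes the -ate form aluminate(III).

lithium dichloro(glycinato)diisothiocyanatoaluminate(III)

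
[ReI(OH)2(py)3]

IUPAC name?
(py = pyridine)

dihydroxoiodotris(pyridine)rhenium(III)

There is no counter-ion, so the complex is neutral overall.
Ligand charges: 1×iodo (-1 each), 3×pyridine (neutral), 2×hydroxo (-1 each); total -3. So Re + (-3) = 0, giving Re = +3.
Ligands are named alphabetically: hydroxo before iodo before pyridine.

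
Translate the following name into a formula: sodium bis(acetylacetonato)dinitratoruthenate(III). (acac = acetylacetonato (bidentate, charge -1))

Na[Ru(acac)2(NO3)2]

Ligands: 2 acetylacetonato (acac, -1), 2 nitrato (NO3, -1). Ligand charge sum = -4.
With Ru in oxidation state +3, the complex ion is [Ru...]^1−.
Charge balance with sodium (+1) requires 1 complex ion per 1 sodium.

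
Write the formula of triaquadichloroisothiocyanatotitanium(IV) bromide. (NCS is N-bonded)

Ligands: 3 aqua (H2O, neutral), 1 isothiocyanato (NCS, -1), 2 chloro (Cl, -1). Ligand charge sum = -3.
With Ti in oxidation state +4, the complex ion is [Ti...]^1+.
Charge balance with bromide (-1) requires 1 complex ion per 1 bromide.

[TiCl2(H2O)3(NCS)]Br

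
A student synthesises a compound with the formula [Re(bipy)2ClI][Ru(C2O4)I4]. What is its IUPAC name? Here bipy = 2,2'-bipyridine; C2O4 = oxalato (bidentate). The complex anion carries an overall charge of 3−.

Both ions are complex: the cation is named first with the plain metal name, the anion second with the -ate form; each ion's ligands are alphabetised independently.
The complex anion is given as 3−; its ligand charges sum to -6, so Ru = +3.
A 1:1 salt means the cation carries the equal and opposite charge, 3+.
Cation: ligand charges sum to -2; for the ion to be 3+, Re = +5.

bis(2,2'-bipyridine)chloroiodorhenium(V) tetraiodooxalatoruthenate(III)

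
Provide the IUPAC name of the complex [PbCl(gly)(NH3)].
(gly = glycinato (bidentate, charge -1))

amminechloro(glycinato)lead(II)

There is no counter-ion, so the complex is neutral overall.
Ligand charges: 1×chloro (-1 each), 1×ammine (neutral), 1×glycinato (-1 each); total -2. So Pb + (-2) = 0, giving Pb = +2.
Ligands are named alphabetically: ammine before chloro before glycinato.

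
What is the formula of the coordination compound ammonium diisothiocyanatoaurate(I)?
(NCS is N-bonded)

Ligands: 2 isothiocyanato (NCS, -1). Ligand charge sum = -2.
With Au in oxidation state +1, the complex ion is [Au...]^1−.
Charge balance with ammonium (+1) requires 1 complex ion per 1 ammonium.

NH4[Au(NCS)2]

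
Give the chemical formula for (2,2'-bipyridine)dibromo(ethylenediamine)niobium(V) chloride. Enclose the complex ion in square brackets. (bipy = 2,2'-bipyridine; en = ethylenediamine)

[Nb(bipy)Br2(en)]Cl3

Ligands: 2 bromo (Br, -1), 1 2,2'-bipyridine (bipy, neutral), 1 ethylenediamine (en, neutral). Ligand charge sum = -2.
Charge balance with chloride (-1) requires 1 complex ion per 3 chloride.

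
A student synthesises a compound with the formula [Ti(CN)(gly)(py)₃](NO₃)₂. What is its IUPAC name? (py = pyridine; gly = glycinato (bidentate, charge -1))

cyano(glycinato)tris(pyridine)titanium(IV) nitrate

The 2 nitrate counter-ions carry a total charge of -2, so each complex ion is 2+.
Ligand charges: 3×pyridine (neutral), 1×cyano (-1 each), 1×glycinato (-1 each); total -2. So Ti + (-2) = 2+, giving Ti = +4.
Ligands are named alphabetically: cyano before glycinato before pyridine.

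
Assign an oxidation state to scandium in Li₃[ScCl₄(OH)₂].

3 lithium outside the brackets (+1 each) → the complex ion is 3−.
Ligand charges: 2×OH = -2; 4×Cl = -4; sum -6.
Sc + (-6) = 3− ⇒ Sc is +3.

+3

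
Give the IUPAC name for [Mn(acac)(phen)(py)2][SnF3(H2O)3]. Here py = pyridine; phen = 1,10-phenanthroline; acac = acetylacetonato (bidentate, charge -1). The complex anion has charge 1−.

(acetylacetonato)(1,10-phenanthroline)bis(pyridine)manganese(II) triaquatrifluorostannate(II)

The complex anion is given as 1−; its ligand charges sum to -3, so Sn = +2.
A 1:1 salt means the cation carries the equal and opposite charge, 1+.
Cation: ligand charges sum to -1; for the ion to be 1+, Mn = +2.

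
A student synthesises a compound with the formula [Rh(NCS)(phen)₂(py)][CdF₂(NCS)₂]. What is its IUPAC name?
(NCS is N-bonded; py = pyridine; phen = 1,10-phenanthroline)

isothiocyanatobis(1,10-phenanthroline)(pyridine)rhodium(III) difluorodiisothiocyanatocadmate(II)

Both ions are complex: the cation is named first with the plain metal name, the anion second with the -ate form; each ion's ligands are alphabetised independently.
Cadmium is always +2 in its complexes; the anion's ligand charges sum to -4, so the complex anion is 2−.
A 1:1 salt means the cation carries the equal and opposite charge, 2+.
Cation: ligand charges sum to -1; for the ion to be 2+, Rh = +3.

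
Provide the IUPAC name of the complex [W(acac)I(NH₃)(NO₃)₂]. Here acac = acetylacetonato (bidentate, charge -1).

There is no counter-ion, so the complex is neutral overall.
Ligand charges: 1×ammine (neutral), 2×nitrato (-1 each), 1×acetylacetonato (-1 each), 1×iodo (-1 each); total -4. So W + (-4) = 0, giving W = +4.
Ligands are named alphabetically: acetylacetonato before ammine before iodo before nitrato.

(acetylacetonato)ammineiododinitratotungsten(IV)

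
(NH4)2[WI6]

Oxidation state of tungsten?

+4

2 ammonium outside the brackets (+1 each) → the complex ion is 2−.
Ligand charges: 6×I = -6; sum -6.
W + (-6) = 2− ⇒ W is +4.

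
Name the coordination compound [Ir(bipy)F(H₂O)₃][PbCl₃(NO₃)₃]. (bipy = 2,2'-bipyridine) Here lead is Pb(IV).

triaqua(2,2'-bipyridine)fluoroiridium(III) trichlorotrinitratoplumbate(IV)

Pb is given as +4; the anion's ligand charges sum to -6, so the complex anion is 2−.
A 1:1 salt means the cation carries the equal and opposite charge, 2+.
Cation: ligand charges sum to -1; for the ion to be 2+, Ir = +3.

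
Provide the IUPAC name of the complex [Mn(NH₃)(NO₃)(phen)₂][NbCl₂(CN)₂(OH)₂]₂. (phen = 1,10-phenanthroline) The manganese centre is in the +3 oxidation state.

amminenitratobis(1,10-phenanthroline)manganese(III) dichlorodicyanodihydroxoniobate(V)

Mn is given as +3; the cation's ligand charges sum to -1, so the complex cation is 2+.
With 2 anions per cation, each anion must be 2/2 = 1−.
Anion: ligand charges sum to -6; for the ion to be 1−, Nb = +5.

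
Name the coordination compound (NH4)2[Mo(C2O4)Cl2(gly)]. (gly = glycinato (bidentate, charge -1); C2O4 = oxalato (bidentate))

ammonium dichloro(glycinato)oxalatomolybdate(III)

The 2 ammonium counter-ions carry a total charge of +2, so each complex ion is 2−.
Ligand charges: 2×chloro (-1 each), 1×glycinato (-1 each), 1×oxalato (-2 each); total -5. So Mo + (-5) = 2−, giving Mo = +3.
Ligands are named alphabetically: chloro before glycinato before oxalato.
The complex ion is anionic, so molybdenum takes the -ate form molybdate(III).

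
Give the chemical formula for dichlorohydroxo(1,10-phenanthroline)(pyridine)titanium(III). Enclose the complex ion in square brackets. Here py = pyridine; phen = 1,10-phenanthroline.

Ligands: 1 hydroxo (OH, -1), 1 pyridine (py, neutral), 1 1,10-phenanthroline (phen, neutral), 2 chloro (Cl, -1). Ligand charge sum = -3.
With Ti in oxidation state +3, the complex ion is [Ti...].

[TiCl2(OH)(phen)(py)]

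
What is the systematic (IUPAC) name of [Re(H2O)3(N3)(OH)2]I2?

triaquaazidodihydroxorhenium(V) iodide

The 2 iodide counter-ions carry a total charge of -2, so each complex ion is 2+.
Ligand charges: 2×hydroxo (-1 each), 3×aqua (neutral), 1×azido (-1 each); total -3. So Re + (-3) = 2+, giving Re = +5.
Ligands are named alphabetically: aqua before azido before hydroxo.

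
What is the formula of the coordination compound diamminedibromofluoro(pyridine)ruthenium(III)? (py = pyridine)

Ligands: 2 ammine (NH3, neutral), 2 bromo (Br, -1), 1 fluoro (F, -1), 1 pyridine (py, neutral). Ligand charge sum = -3.
With Ru in oxidation state +3, the complex ion is [Ru...].

[RuBr2F(NH3)2(py)]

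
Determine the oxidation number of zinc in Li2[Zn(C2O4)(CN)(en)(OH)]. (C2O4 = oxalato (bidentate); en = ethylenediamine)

2 lithium outside the brackets (+1 each) → the complex ion is 2−.
Ligand charges: 1×OH = -1; 1×CN = -1; 1×C2O4 = -2; 1×en neutral; sum -4.
Zn + (-4) = 2− ⇒ Zn is +2.

+2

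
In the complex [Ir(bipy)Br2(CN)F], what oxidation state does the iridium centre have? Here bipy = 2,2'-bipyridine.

+4

No counter-ion: the bracketed complex is neutral.
Ligand charges: 1×CN = -1; 2×Br = -2; 1×F = -1; 1×bipy neutral; sum -4.
Ir + (-4) = 0 ⇒ Ir is +4.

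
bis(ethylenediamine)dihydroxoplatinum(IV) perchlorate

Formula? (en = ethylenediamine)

[Pt(en)2(OH)2](ClO4)2

Ligands: 2 hydroxo (OH, -1), 2 ethylenediamine (en, neutral). Ligand charge sum = -2.
With Pt in oxidation state +4, the complex ion is [Pt...]^2+.
Charge balance with perchlorate (-1) requires 1 complex ion per 2 perchlorate.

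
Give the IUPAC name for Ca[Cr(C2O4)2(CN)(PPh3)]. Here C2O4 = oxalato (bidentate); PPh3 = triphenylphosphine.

The 1 calcium counter-ion carries a total charge of +2, so each complex ion is 2−.
Ligand charges: 2×oxalato (-2 each), 1×cyano (-1 each), 1×triphenylphosphine (neutral); total -5. So Cr + (-5) = 2−, giving Cr = +3.
The complex ion is anionic, so chromium takes the -ate form chromate(III).

calcium cyanodioxalato(triphenylphosphine)chromate(III)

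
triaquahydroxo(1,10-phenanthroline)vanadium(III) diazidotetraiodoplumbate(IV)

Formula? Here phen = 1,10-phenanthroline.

Cation [V…]: ligand charges -1, V(III) ⇒ ion charge 2+.
Anion [Pb…]: ligand charges -6, Pb(IV) ⇒ ion charge 2−.
One 2+ cation balances one 2− anion.

[V(H2O)3(OH)(phen)][PbI4(N3)2]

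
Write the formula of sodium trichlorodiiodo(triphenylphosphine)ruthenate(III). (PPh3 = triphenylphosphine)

Na2[RuCl3I2(PPh3)]

Ligands: 1 triphenylphosphine (PPh3, neutral), 3 chloro (Cl, -1), 2 iodo (I, -1). Ligand charge sum = -5.
With Ru in oxidation state +3, the complex ion is [Ru...]^2−.
Charge balance with sodium (+1) requires 1 complex ion per 2 sodium.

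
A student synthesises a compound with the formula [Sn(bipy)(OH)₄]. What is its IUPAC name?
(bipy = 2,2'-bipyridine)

There is no counter-ion, so the complex is neutral overall.
Ligand charges: 1×2,2'-bipyridine (neutral), 4×hydroxo (-1 each); total -4. So Sn + (-4) = 0, giving Sn = +4.
Ligands are named alphabetically: bipyridine before hydroxo.

(2,2'-bipyridine)tetrahydroxotin(IV)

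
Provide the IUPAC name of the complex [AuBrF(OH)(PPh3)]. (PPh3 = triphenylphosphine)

bromofluorohydroxo(triphenylphosphine)gold(III)

There is no counter-ion, so the complex is neutral overall.
Ligand charges: 1×triphenylphosphine (neutral), 1×bromo (-1 each), 1×fluoro (-1 each), 1×hydroxo (-1 each); total -3. So Au + (-3) = 0, giving Au = +3.
Ligands are named alphabetically: bromo before fluoro before hydroxo before triphenylphosphine.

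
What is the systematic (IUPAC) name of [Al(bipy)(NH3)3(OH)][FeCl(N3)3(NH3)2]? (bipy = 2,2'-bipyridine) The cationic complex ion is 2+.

triammine(2,2'-bipyridine)hydroxoaluminium(III) diamminetriazidochloroferrate(II)

Both ions are complex: the cation is named first with the plain metal name, the anion second with the -ate form; each ion's ligands are alphabetised independently.
The complex cation is given as 2+; its ligand charges sum to -1, so Al = +3.
A 1:1 salt means the anion carries the equal and opposite charge, 2−.
Anion: ligand charges sum to -4; for the ion to be 2−, Fe = +2.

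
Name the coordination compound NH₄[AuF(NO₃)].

The 1 ammonium counter-ion carries a total charge of +1, so each complex ion is 1−.
Ligand charges: 1×fluoro (-1 each), 1×nitrato (-1 each); total -2. So Au + (-2) = 1−, giving Au = +1.
Ligands are named alphabetically: fluoro before nitrato.
The complex ion is anionic, so gold takes the -ate form aurate(I).

ammonium fluoronitratoaurate(I)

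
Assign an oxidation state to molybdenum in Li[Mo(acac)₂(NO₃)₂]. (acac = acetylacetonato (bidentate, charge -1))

+3

1 lithium outside the brackets (+1 each) → the complex ion is 1−.
Ligand charges: 2×NO3 = -2; 2×acac = -2; sum -4.
Mo + (-4) = 1− ⇒ Mo is +3.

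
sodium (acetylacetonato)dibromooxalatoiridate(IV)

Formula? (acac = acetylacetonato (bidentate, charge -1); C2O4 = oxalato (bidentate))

Ligands: 1 acetylacetonato (acac, -1), 1 oxalato (C2O4, -2), 2 bromo (Br, -1). Ligand charge sum = -5.
With Ir in oxidation state +4, the complex ion is [Ir...]^1−.
Charge balance with sodium (+1) requires 1 complex ion per 1 sodium.

Na[Ir(acac)Br2(C2O4)]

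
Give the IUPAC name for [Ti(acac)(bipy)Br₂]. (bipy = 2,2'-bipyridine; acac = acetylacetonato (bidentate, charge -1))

(acetylacetonato)(2,2'-bipyridine)dibromotitanium(III)

There is no counter-ion, so the complex is neutral overall.
Ligand charges: 1×2,2'-bipyridine (neutral), 1×acetylacetonato (-1 each), 2×bromo (-1 each); total -3. So Ti + (-3) = 0, giving Ti = +3.
Ligands are named alphabetically: acetylacetonato before bipyridine before bromo.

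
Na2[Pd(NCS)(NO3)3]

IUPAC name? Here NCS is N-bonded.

The 2 sodium counter-ions carry a total charge of +2, so each complex ion is 2−.
Ligand charges: 3×nitrato (-1 each), 1×isothiocyanato (-1 each); total -4. So Pd + (-4) = 2−, giving Pd = +2.
Ligands are named alphabetically: isothiocyanato before nitrato.
The complex ion is anionic, so palladium takes the -ate form palladate(II).

sodium isothiocyanatotrinitratopalladate(II)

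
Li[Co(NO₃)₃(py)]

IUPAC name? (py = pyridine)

lithium trinitrato(pyridine)cobaltate(II)

The 1 lithium counter-ion carries a total charge of +1, so each complex ion is 1−.
Ligand charges: 1×pyridine (neutral), 3×nitrato (-1 each); total -3. So Co + (-3) = 1−, giving Co = +2.
The complex ion is anionic, so cobalt takes the -ate form cobaltate(II).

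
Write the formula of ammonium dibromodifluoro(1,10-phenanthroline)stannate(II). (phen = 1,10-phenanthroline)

Ligands: 1 1,10-phenanthroline (phen, neutral), 2 fluoro (F, -1), 2 bromo (Br, -1). Ligand charge sum = -4.
With Sn in oxidation state +2, the complex ion is [Sn...]^2−.
Charge balance with ammonium (+1) requires 1 complex ion per 2 ammonium.

(NH4)2[SnBr2F2(phen)]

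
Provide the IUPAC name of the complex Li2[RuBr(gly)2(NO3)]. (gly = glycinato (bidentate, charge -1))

The 2 lithium counter-ions carry a total charge of +2, so each complex ion is 2−.
Ligand charges: 1×nitrato (-1 each), 2×glycinato (-1 each), 1×bromo (-1 each); total -4. So Ru + (-4) = 2−, giving Ru = +2.
The complex ion is anionic, so ruthenium takes the -ate form ruthenate(II).

lithium bromobis(glycinato)nitratoruthenate(II)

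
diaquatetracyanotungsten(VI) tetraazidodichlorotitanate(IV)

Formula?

Cation [W…]: ligand charges -4, W(VI) ⇒ ion charge 2+.
Anion [Ti…]: ligand charges -6, Ti(IV) ⇒ ion charge 2−.
One 2+ cation balances one 2− anion.

[W(CN)4(H2O)2][TiCl2(N3)4]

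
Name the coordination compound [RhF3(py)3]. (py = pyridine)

trifluorotris(pyridine)rhodium(III)

There is no counter-ion, so the complex is neutral overall.
Ligand charges: 3×fluoro (-1 each), 3×pyridine (neutral); total -3. So Rh + (-3) = 0, giving Rh = +3.
Ligands are named alphabetically: fluoro before pyridine.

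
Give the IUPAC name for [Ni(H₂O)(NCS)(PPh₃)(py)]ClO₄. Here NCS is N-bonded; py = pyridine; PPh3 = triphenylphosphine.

The 1 perchlorate counter-ion carries a total charge of -1, so each complex ion is 1+.
Ligand charges: 1×isothiocyanato (-1 each), 1×aqua (neutral), 1×pyridine (neutral), 1×triphenylphosphine (neutral); total -1. So Ni + (-1) = 1+, giving Ni = +2.
Ligands are named alphabetically: aqua before isothiocyanato before pyridine before triphenylphosphine.

aquaisothiocyanato(pyridine)(triphenylphosphine)nickel(II) perchlorate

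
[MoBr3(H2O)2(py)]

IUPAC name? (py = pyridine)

There is no counter-ion, so the complex is neutral overall.
Ligand charges: 2×aqua (neutral), 3×bromo (-1 each), 1×pyridine (neutral); total -3. So Mo + (-3) = 0, giving Mo = +3.
Ligands are named alphabetically: aqua before bromo before pyridine.

diaquatribromo(pyridine)molybdenum(III)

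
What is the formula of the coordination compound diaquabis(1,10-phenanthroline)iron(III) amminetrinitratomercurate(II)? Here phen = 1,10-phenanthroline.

[Fe(H2O)2(phen)2][Hg(NH3)(NO3)3]3

Cation [Fe…]: ligand charges 0, Fe(III) ⇒ ion charge 3+.
Anion [Hg…]: ligand charges -3, Hg(II) ⇒ ion charge 1−.
One 3+ cation requires 3 of the 1− anion.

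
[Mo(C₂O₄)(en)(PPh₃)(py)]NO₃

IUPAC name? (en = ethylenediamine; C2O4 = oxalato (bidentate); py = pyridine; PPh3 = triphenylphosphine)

(ethylenediamine)oxalato(pyridine)(triphenylphosphine)molybdenum(III) nitrate

The 1 nitrate counter-ion carries a total charge of -1, so each complex ion is 1+.
Ligand charges: 1×ethylenediamine (neutral), 1×oxalato (-2 each), 1×pyridine (neutral), 1×triphenylphosphine (neutral); total -2. So Mo + (-2) = 1+, giving Mo = +3.
Ligands are named alphabetically: ethylenediamine before oxalato before pyridine before triphenylphosphine.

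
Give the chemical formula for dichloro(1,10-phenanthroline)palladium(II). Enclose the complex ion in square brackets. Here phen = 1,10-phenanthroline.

[PdCl2(phen)]

Ligands: 2 chloro (Cl, -1), 1 1,10-phenanthroline (phen, neutral). Ligand charge sum = -2.
With Pd in oxidation state +2, the complex ion is [Pd...].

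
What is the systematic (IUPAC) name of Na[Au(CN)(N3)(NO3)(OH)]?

sodium azidocyanohydroxonitratoaurate(III)

The 1 sodium counter-ion carries a total charge of +1, so each complex ion is 1−.
Ligand charges: 1×azido (-1 each), 1×cyano (-1 each), 1×hydroxo (-1 each), 1×nitrato (-1 each); total -4. So Au + (-4) = 1−, giving Au = +3.
The complex ion is anionic, so gold takes the -ate form aurate(III).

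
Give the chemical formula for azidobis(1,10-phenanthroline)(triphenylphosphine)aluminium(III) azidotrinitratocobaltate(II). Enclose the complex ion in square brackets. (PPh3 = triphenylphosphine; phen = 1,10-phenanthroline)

Cation [Al…]: ligand charges -1, Al(III) ⇒ ion charge 2+.
Anion [Co…]: ligand charges -4, Co(II) ⇒ ion charge 2−.

[Al(N3)(phen)2(PPh3)][Co(N3)(NO3)3]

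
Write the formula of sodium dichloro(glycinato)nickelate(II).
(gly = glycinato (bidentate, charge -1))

Na[NiCl2(gly)]

Ligands: 2 chloro (Cl, -1), 1 glycinato (gly, -1). Ligand charge sum = -3.
Charge balance with sodium (+1) requires 1 complex ion per 1 sodium.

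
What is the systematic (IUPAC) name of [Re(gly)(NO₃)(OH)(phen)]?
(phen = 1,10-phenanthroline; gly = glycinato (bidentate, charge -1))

There is no counter-ion, so the complex is neutral overall.
Ligand charges: 1×hydroxo (-1 each), 1×1,10-phenanthroline (neutral), 1×nitrato (-1 each), 1×glycinato (-1 each); total -3. So Re + (-3) = 0, giving Re = +3.
Ligands are named alphabetically: glycinato before hydroxo before nitrato before phenanthroline.

(glycinato)hydroxonitrato(1,10-phenanthroline)rhenium(III)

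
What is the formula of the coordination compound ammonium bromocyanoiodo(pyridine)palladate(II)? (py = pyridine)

NH4[PdBr(CN)I(py)]

Ligands: 1 pyridine (py, neutral), 1 iodo (I, -1), 1 bromo (Br, -1), 1 cyano (CN, -1). Ligand charge sum = -3.
With Pd in oxidation state +2, the complex ion is [Pd...]^1−.
Charge balance with ammonium (+1) requires 1 complex ion per 1 ammonium.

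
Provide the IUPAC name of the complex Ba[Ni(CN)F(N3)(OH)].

barium azidocyanofluorohydroxonickelate(II)

The 1 barium counter-ion carries a total charge of +2, so each complex ion is 2−.
Ligand charges: 1×cyano (-1 each), 1×fluoro (-1 each), 1×azido (-1 each), 1×hydroxo (-1 each); total -4. So Ni + (-4) = 2−, giving Ni = +2.
The complex ion is anionic, so nickel takes the -ate form nickelate(II).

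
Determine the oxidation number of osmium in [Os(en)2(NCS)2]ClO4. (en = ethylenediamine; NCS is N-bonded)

+3

1 perchlorate outside the brackets (-1 each) → the complex ion is 1+.
Ligand charges: 2×en neutral; 2×NCS = -2; sum -2.
Os + (-2) = 1+ ⇒ Os is +3.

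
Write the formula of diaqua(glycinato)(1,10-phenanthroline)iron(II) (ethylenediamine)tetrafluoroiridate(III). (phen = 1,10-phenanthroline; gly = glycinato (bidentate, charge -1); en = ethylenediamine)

Cation [Fe…]: ligand charges -1, Fe(II) ⇒ ion charge 1+.
Anion [Ir…]: ligand charges -4, Ir(III) ⇒ ion charge 1−.

[Fe(gly)(H2O)2(phen)][Ir(en)F4]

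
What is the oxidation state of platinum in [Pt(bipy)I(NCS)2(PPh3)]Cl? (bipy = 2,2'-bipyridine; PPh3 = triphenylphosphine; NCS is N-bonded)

+4

1 chloride outside the brackets (-1 each) → the complex ion is 1+.
Ligand charges: 1×bipy neutral; 1×PPh3 neutral; 1×I = -1; 2×NCS = -2; sum -3.
Pt + (-3) = 1+ ⇒ Pt is +4.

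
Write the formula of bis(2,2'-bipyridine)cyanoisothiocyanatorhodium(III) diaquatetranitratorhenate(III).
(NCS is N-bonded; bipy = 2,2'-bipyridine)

[Rh(bipy)2(CN)(NCS)][Re(H2O)2(NO3)4]

Cation [Rh…]: ligand charges -2, Rh(III) ⇒ ion charge 1+.
Anion [Re…]: ligand charges -4, Re(III) ⇒ ion charge 1−.
One 1+ cation balances one 1− anion.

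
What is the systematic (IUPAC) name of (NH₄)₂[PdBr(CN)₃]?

The 2 ammonium counter-ions carry a total charge of +2, so each complex ion is 2−.
Ligand charges: 3×cyano (-1 each), 1×bromo (-1 each); total -4. So Pd + (-4) = 2−, giving Pd = +2.
The complex ion is anionic, so palladium takes the -ate form palladate(II).

ammonium bromotricyanopalladate(II)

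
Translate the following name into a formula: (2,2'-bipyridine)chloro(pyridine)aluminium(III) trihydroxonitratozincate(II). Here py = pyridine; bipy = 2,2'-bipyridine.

Cation [Al…]: ligand charges -1, Al(III) ⇒ ion charge 2+.
Anion [Zn…]: ligand charges -4, Zn(II) ⇒ ion charge 2−.
One 2+ cation balances one 2− anion.

[Al(bipy)Cl(py)][Zn(NO3)(OH)3]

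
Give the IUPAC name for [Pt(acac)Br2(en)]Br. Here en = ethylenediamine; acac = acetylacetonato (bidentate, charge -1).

(acetylacetonato)dibromo(ethylenediamine)platinum(IV) bromide

The 1 bromide counter-ion carries a total charge of -1, so each complex ion is 1+.
Ligand charges: 2×bromo (-1 each), 1×ethylenediamine (neutral), 1×acetylacetonato (-1 each); total -3. So Pt + (-3) = 1+, giving Pt = +4.
Ligands are named alphabetically: acetylacetonato before bromo before ethylenediamine.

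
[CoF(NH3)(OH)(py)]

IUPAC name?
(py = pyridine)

There is no counter-ion, so the complex is neutral overall.
Ligand charges: 1×hydroxo (-1 each), 1×ammine (neutral), 1×pyridine (neutral), 1×fluoro (-1 each); total -2. So Co + (-2) = 0, giving Co = +2.
Ligands are named alphabetically: ammine before fluoro before hydroxo before pyridine.

amminefluorohydroxo(pyridine)cobalt(II)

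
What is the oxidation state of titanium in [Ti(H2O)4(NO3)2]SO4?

+4

1 sulfate outside the brackets (-2 each) → the complex ion is 2+.
Ligand charges: 2×NO3 = -2; 4×H2O neutral; sum -2.
Ti + (-2) = 2+ ⇒ Ti is +4.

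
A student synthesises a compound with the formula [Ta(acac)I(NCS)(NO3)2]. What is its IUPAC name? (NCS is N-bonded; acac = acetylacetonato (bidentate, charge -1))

There is no counter-ion, so the complex is neutral overall.
Ligand charges: 1×isothiocyanato (-1 each), 2×nitrato (-1 each), 1×iodo (-1 each), 1×acetylacetonato (-1 each); total -5. So Ta + (-5) = 0, giving Ta = +5.
Ligands are named alphabetically: acetylacetonato before iodo before isothiocyanato before nitrato.

(acetylacetonato)iodoisothiocyanatodinitratotantalum(V)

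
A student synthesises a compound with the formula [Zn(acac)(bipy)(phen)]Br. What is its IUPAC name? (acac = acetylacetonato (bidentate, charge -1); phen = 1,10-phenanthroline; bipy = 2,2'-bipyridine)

(acetylacetonato)(2,2'-bipyridine)(1,10-phenanthroline)zinc(II) bromide

The 1 bromide counter-ion carries a total charge of -1, so each complex ion is 1+.
Ligand charges: 1×acetylacetonato (-1 each), 1×1,10-phenanthroline (neutral), 1×2,2'-bipyridine (neutral); total -1. So Zn + (-1) = 1+, giving Zn = +2.
Ligands are named alphabetically: acetylacetonato before bipyridine before phenanthroline.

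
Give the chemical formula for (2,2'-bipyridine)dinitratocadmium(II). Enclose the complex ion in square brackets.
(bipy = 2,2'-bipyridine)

[Cd(bipy)(NO3)2]

Ligands: 1 2,2'-bipyridine (bipy, neutral), 2 nitrato (NO3, -1). Ligand charge sum = -2.
With Cd in oxidation state +2, the complex ion is [Cd...].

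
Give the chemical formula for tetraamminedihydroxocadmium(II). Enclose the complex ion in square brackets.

Ligands: 4 ammine (NH3, neutral), 2 hydroxo (OH, -1). Ligand charge sum = -2.
With Cd in oxidation state +2, the complex ion is [Cd...].

[Cd(NH3)4(OH)2]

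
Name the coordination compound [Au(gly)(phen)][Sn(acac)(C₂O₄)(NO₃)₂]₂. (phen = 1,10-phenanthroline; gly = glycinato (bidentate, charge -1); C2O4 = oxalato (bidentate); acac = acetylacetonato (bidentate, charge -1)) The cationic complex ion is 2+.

(glycinato)(1,10-phenanthroline)gold(III) (acetylacetonato)dinitratooxalatostannate(IV)

Both ions are complex: the cation is named first with the plain metal name, the anion second with the -ate form; each ion's ligands are alphabetised independently.
The complex cation is given as 2+; its ligand charges sum to -1, so Au = +3.
With 2 anions per cation, each anion must be 2/2 = 1−.
Anion: ligand charges sum to -5; for the ion to be 1−, Sn = +4.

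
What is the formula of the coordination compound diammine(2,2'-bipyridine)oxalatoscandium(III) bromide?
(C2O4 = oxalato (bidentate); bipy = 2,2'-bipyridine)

Ligands: 1 oxalato (C2O4, -2), 1 2,2'-bipyridine (bipy, neutral), 2 ammine (NH3, neutral). Ligand charge sum = -2.
With Sc in oxidation state +3, the complex ion is [Sc...]^1+.
Charge balance with bromide (-1) requires 1 complex ion per 1 bromide.

[Sc(bipy)(C2O4)(NH3)2]Br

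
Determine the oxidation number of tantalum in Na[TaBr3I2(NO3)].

1 sodium outside the brackets (+1 each) → the complex ion is 1−.
Ligand charges: 2×I = -2; 3×Br = -3; 1×NO3 = -1; sum -6.
Ta + (-6) = 1− ⇒ Ta is +5.

+5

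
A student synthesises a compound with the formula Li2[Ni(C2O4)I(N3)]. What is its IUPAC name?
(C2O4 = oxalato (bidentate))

The 2 lithium counter-ions carry a total charge of +2, so each complex ion is 2−.
Ligand charges: 1×azido (-1 each), 1×iodo (-1 each), 1×oxalato (-2 each); total -4. So Ni + (-4) = 2−, giving Ni = +2.
Ligands are named alphabetically: azido before iodo before oxalato.
The complex ion is anionic, so nickel takes the -ate form nickelate(II).

lithium azidoiodooxalatonickelate(II)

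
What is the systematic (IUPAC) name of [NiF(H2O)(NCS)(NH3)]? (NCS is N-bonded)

ammineaquafluoroisothiocyanatonickel(II)

There is no counter-ion, so the complex is neutral overall.
Ligand charges: 1×ammine (neutral), 1×fluoro (-1 each), 1×isothiocyanato (-1 each), 1×aqua (neutral); total -2. So Ni + (-2) = 0, giving Ni = +2.
Ligands are named alphabetically: ammine before aqua before fluoro before isothiocyanato.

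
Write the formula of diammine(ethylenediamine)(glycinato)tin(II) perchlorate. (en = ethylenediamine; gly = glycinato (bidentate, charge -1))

Ligands: 1 ethylenediamine (en, neutral), 1 glycinato (gly, -1), 2 ammine (NH3, neutral). Ligand charge sum = -1.
With Sn in oxidation state +2, the complex ion is [Sn...]^1+.
Charge balance with perchlorate (-1) requires 1 complex ion per 1 perchlorate.

[Sn(en)(gly)(NH3)2]ClO4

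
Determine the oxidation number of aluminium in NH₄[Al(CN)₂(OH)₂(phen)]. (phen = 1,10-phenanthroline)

1 ammonium outside the brackets (+1 each) → the complex ion is 1−.
Ligand charges: 2×CN = -2; 2×OH = -2; 1×phen neutral; sum -4.
Al + (-4) = 1− ⇒ Al is +3.

+3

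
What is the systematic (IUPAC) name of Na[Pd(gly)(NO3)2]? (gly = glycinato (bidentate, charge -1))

sodium (glycinato)dinitratopalladate(II)

The 1 sodium counter-ion carries a total charge of +1, so each complex ion is 1−.
Ligand charges: 1×glycinato (-1 each), 2×nitrato (-1 each); total -3. So Pd + (-3) = 1−, giving Pd = +2.
Ligands are named alphabetically: glycinato before nitrato.
The complex ion is anionic, so palladium takes the -ate form palladate(II).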